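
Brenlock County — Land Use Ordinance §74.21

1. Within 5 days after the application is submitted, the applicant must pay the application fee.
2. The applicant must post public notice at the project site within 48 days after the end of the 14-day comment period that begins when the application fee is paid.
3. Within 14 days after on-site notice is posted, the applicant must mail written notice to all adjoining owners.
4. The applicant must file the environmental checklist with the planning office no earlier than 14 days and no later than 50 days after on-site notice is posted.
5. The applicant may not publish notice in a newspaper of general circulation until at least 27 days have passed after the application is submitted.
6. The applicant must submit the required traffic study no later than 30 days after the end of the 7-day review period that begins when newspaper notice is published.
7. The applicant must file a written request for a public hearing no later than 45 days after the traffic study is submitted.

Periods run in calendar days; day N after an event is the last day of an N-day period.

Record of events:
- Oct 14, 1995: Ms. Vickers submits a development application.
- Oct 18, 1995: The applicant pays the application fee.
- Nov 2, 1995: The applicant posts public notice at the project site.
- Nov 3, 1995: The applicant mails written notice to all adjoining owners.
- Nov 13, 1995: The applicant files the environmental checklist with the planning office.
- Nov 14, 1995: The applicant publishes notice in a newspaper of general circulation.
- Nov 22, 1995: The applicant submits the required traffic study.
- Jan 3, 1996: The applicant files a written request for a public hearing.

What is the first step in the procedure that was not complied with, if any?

Step 1 — counting 5 days from Oct 14, 1995 (when the application is submitted) gives a deadline of Oct 19, 1995; completed Oct 18, 1995, before the deadline.
Step 2 — counting 48 days from Nov 1, 1995 (end of the 14-day comment period, which began when the application fee is paid on Oct 18, 1995) gives a deadline of Dec 19, 1995; completed Nov 2, 1995, before the deadline.
Step 3 — counting 14 days from Nov 2, 1995 (when on-site notice is posted) gives a deadline of Nov 16, 1995; completed Nov 3, 1995, before the deadline.
Step 4 — 14 and 50 days from Nov 2, 1995 (when on-site notice is posted) are Nov 16, 1995 and Dec 22, 1995 respectively; done Nov 13, 1995 — 3 days before the window opened.

Step 4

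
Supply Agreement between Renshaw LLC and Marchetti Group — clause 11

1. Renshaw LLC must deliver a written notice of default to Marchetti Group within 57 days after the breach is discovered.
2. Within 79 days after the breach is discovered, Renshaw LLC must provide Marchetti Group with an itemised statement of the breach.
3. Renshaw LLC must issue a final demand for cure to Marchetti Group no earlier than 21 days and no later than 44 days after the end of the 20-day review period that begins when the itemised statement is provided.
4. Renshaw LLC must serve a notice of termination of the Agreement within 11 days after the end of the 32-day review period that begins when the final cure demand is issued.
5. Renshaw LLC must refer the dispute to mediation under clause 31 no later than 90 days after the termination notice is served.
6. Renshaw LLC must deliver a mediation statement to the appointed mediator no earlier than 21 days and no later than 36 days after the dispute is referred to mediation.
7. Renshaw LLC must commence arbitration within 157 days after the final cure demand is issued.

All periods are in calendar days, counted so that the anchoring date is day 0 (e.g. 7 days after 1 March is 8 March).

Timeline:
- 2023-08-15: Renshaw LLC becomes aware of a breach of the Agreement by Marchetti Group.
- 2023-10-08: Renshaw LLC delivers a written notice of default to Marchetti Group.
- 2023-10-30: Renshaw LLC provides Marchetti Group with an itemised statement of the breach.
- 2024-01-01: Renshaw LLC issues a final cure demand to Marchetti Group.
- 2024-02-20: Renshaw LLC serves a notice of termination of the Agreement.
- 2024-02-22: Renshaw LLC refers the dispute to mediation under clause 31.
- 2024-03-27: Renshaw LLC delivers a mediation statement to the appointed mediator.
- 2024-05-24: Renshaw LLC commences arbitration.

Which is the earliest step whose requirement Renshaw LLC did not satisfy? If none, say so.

Step 4

(1) due by 2023-08-15 + 57 days = 2023-10-11; completed 2023-10-08, before the deadline.
(2) due by 2023-08-15 + 79 days = 2023-11-02; done 2023-10-30 — timely.
(3) the permitted window runs from 2023-11-19 + 21 = 2023-12-10 to 2023-11-19 + 44 = 2024-01-02; done 2024-01-01, which is between those dates.
(4) due by 2024-02-02 + 11 days = 2024-02-13; 2024-02-20 misses that deadline by 7 days.
The analysis stops there.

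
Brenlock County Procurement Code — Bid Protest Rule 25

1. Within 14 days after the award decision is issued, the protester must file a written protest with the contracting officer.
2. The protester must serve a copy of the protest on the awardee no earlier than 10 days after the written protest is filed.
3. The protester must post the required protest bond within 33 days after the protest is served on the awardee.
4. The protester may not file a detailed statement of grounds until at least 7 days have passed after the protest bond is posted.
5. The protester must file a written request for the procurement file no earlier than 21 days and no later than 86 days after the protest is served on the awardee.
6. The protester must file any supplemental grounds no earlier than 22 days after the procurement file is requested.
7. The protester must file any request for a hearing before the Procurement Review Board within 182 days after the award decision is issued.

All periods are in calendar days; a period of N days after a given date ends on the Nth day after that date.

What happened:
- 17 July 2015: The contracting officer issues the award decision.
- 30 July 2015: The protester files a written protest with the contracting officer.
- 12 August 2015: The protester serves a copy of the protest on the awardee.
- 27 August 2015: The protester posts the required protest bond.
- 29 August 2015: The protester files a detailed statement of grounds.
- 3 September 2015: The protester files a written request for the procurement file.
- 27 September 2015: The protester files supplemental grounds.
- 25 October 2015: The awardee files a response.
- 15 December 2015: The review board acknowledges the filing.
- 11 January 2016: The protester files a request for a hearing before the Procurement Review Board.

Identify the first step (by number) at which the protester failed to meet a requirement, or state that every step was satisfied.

Step 4

(1) due by 17 July 2015 + 14 days = 31 July 2015; done 30 July 2015 — timely.
(2) permitted from 30 July 2015 + 10 days = 9 August 2015 onward; done 12 August 2015, after the minimum wait.
(3) due by 12 August 2015 + 33 days = 14 September 2015; done 27 August 2015 — timely.
(4) permitted from 27 August 2015 + 7 days = 3 September 2015 onward; 29 August 2015 is 5 days before the earliest permitted date.
That is the first point of non-compliance.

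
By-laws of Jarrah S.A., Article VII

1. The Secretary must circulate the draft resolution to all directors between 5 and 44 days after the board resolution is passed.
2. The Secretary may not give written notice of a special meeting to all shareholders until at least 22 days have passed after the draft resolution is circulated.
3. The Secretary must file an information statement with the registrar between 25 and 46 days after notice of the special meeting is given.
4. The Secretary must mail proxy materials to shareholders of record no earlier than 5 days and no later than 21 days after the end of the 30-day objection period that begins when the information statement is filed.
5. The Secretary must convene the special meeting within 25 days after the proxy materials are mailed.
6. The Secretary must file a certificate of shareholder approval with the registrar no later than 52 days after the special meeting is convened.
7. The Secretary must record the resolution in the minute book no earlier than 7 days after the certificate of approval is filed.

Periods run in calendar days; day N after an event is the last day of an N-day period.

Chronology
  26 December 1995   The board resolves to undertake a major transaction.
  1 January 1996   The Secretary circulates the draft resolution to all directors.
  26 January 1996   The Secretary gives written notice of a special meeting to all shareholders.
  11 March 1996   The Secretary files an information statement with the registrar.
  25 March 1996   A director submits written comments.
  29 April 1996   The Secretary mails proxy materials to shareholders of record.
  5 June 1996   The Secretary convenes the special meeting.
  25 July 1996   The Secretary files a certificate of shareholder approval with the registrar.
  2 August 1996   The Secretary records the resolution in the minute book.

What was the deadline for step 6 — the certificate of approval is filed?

Step 6 runs from 5 June 1996, when the special meeting is convened. 52 days after 5 June 1996 is 27 July 1996.

27 July 1996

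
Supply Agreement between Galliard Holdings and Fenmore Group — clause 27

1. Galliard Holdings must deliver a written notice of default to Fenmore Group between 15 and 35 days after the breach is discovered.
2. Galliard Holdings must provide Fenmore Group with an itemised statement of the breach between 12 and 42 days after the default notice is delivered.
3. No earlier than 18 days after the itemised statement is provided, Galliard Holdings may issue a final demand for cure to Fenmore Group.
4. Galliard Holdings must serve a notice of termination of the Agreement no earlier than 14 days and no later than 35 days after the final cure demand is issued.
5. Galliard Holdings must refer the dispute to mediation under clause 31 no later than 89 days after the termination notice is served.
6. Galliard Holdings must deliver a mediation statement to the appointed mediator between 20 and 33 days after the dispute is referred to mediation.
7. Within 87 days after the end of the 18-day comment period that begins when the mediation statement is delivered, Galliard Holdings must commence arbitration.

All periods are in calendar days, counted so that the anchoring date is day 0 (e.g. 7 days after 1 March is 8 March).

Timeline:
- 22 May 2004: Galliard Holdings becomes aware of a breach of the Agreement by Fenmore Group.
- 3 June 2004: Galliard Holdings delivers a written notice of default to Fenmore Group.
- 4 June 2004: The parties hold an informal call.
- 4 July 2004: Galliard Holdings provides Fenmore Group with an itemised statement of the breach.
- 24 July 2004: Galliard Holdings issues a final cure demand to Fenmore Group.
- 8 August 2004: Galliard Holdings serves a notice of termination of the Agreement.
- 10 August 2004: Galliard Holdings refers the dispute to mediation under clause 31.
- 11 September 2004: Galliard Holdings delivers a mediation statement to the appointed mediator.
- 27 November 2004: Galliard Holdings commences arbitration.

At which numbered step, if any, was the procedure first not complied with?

Step 1 — 15 and 35 days from 22 May 2004 (when the breach is discovered) are 6 June 2004 and 26 June 2004 respectively; 3 June 2004 is 3 days too early.
Later steps need not be reached.

Step 1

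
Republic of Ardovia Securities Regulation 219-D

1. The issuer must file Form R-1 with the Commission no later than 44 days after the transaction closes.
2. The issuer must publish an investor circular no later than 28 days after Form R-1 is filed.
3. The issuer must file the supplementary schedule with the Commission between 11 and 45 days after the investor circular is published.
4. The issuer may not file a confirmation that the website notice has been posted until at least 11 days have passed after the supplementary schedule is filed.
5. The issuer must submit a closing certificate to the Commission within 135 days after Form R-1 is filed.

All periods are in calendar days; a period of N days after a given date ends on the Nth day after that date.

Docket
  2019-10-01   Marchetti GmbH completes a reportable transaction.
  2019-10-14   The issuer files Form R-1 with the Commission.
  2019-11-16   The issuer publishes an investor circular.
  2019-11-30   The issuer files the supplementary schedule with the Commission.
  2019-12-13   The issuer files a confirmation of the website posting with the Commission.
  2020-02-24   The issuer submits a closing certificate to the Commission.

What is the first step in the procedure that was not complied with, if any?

Step 1: 44 days after 2019-10-01 (when the transaction closes) is 2019-11-14; done 2019-10-14 — timely.
Step 2: 28 days after 2019-10-14 (when Form R-1 is filed) is 2019-11-11; 2019-11-16 misses that deadline by 5 days.
Later steps need not be reached.

Step 2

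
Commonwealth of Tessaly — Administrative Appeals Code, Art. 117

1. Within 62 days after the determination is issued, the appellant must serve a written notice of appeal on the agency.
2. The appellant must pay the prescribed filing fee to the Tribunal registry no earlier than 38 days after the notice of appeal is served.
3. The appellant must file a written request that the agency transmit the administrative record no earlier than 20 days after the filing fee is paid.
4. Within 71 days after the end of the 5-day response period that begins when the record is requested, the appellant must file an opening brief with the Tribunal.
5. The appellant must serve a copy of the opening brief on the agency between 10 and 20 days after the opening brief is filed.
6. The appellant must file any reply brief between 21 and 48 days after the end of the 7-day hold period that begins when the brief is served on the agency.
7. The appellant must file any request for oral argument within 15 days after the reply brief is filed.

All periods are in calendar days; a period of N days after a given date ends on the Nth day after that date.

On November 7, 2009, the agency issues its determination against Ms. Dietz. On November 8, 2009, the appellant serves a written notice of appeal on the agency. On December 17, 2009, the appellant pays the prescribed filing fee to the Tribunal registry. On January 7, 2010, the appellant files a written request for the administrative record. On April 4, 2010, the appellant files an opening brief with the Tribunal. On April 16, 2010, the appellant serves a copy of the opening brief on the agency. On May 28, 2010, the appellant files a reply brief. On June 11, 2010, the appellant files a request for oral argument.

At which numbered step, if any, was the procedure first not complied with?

Step 1 — counting 62 days from November 7, 2009 (when the determination is issued) gives a deadline of January 8, 2010; done November 8, 2009 — timely.
Step 2 — must wait 38 days from November 8, 2009 (when the notice of appeal is served), so not before December 16, 2009; December 17, 2009 is on or after that date.
Step 3 — must wait 20 days from December 17, 2009 (when the filing fee is paid), so not before January 6, 2010; done January 7, 2010, after the minimum wait.
Step 4 — counting 71 days from January 12, 2010 (end of the 5-day response period, which began when the record is requested on January 7, 2010) gives a deadline of March 24, 2010; April 4, 2010 misses that deadline by 11 days.

Step 4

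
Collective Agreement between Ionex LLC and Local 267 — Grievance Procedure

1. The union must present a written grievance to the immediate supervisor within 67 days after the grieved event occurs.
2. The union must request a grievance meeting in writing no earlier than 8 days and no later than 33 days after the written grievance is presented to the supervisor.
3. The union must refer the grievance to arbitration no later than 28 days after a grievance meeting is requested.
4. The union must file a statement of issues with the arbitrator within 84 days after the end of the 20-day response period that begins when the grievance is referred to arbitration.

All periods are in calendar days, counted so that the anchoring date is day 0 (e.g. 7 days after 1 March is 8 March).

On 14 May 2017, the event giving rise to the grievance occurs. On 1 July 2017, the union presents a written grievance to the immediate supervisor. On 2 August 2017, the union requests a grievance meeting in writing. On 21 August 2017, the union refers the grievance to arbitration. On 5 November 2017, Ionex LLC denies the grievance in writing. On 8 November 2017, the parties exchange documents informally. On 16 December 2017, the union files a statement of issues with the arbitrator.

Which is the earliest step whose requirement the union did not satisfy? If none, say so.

Step 4

Step 1 — counting 67 days from 14 May 2017 (when the grieved event occurs) gives a deadline of 20 July 2017; completed 1 July 2017, before the deadline.
Step 2 — 8 and 33 days from 1 July 2017 (when the written grievance is presented to the supervisor) are 9 July 2017 and 3 August 2017 respectively; done 2 August 2017, which is between those dates.
Step 3 — counting 28 days from 2 August 2017 (when a grievance meeting is requested) gives a deadline of 30 August 2017; completed 21 August 2017, before the deadline.
Step 4 — counting 84 days from 10 September 2017 (end of the 20-day response period, which began when the grievance is referred to arbitration on 21 August 2017) gives a deadline of 3 December 2017; not done until 16 December 2017, 13 days after the deadline.
That is the first point of non-compliance.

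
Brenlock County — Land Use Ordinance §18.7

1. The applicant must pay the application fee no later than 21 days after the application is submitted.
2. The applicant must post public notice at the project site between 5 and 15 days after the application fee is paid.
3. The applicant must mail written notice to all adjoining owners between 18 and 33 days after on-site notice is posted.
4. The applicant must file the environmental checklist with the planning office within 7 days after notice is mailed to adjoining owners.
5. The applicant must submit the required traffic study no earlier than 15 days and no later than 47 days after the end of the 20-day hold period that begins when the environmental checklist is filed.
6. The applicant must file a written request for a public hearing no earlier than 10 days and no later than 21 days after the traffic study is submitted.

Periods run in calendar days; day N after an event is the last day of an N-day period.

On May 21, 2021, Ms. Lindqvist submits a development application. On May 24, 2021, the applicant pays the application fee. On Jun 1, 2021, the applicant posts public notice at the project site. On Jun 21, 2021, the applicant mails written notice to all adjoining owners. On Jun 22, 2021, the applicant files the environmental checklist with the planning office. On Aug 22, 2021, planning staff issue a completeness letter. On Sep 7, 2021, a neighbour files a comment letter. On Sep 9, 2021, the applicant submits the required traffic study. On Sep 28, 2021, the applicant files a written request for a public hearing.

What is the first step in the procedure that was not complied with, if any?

(1) due by May 21, 2021 + 21 days = Jun 11, 2021; completed May 24, 2021, before the deadline.
(2) the permitted window runs from May 24, 2021 + 5 = May 29, 2021 to May 24, 2021 + 15 = Jun 8, 2021; done Jun 1, 2021, which is between those dates.
(3) the permitted window runs from Jun 1, 2021 + 18 = Jun 19, 2021 to Jun 1, 2021 + 33 = Jul 4, 2021; done Jun 21, 2021 — within the window.
(4) due by Jun 21, 2021 + 7 days = Jun 28, 2021; completed Jun 22, 2021, before the deadline.
(5) the permitted window runs from Jul 12, 2021 + 15 = Jul 27, 2021 to Jul 12, 2021 + 47 = Aug 28, 2021; Sep 9, 2021 is 12 days past the end of the window.
Later steps need not be reached.

Step 5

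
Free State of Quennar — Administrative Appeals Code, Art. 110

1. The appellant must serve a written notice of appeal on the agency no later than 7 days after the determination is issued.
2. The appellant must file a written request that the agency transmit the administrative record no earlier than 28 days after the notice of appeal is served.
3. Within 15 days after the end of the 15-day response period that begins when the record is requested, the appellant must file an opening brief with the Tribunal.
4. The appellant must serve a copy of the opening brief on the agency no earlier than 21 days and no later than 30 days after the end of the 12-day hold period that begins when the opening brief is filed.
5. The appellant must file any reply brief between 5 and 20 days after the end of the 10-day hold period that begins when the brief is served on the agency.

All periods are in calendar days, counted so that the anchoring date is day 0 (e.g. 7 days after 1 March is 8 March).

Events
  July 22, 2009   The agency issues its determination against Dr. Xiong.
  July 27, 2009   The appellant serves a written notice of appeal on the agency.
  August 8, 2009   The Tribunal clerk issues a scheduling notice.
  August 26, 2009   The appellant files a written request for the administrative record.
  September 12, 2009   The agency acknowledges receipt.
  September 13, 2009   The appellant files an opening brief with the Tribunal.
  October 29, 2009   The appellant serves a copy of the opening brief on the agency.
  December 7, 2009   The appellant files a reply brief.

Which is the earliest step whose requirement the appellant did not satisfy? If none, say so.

Step 1: 7 days after July 22, 2009 (when the determination is issued) is July 29, 2009; July 27, 2009 is within that limit.
Step 2: the earliest permitted date is 28 days after July 27, 2009 (when the notice of appeal is served), i.e. August 24, 2009; done August 26, 2009, after the minimum wait.
Step 3: 15 days after September 10, 2009 (end of the 15-day response period, which began when the record is requested on August 26, 2009) is September 25, 2009; completed September 13, 2009, before the deadline.
Step 4: the window is 21–30 days after September 25, 2009 (end of the 12-day hold period, which began when the opening brief is filed on September 13, 2009), so October 16, 2009 through October 25, 2009; October 29, 2009 is 4 days past the end of the window.
That is the first point of non-compliance.

Step 4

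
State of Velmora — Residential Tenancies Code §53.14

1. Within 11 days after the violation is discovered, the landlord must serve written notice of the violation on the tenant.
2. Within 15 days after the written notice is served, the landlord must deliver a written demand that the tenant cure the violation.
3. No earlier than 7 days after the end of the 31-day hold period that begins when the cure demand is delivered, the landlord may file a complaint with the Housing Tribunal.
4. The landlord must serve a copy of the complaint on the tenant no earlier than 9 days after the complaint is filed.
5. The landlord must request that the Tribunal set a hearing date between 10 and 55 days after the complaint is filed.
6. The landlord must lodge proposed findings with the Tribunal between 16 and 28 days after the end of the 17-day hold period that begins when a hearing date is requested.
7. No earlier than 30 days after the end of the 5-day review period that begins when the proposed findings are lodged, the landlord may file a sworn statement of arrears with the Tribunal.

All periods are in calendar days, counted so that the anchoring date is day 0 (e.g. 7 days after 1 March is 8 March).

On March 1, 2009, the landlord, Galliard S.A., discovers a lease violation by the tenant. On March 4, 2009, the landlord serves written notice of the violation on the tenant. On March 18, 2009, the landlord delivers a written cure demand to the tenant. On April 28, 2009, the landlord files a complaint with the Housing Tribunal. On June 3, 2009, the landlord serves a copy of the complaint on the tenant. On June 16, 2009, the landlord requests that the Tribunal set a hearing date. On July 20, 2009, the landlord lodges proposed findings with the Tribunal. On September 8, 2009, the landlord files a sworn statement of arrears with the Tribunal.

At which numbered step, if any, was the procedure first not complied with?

None — every step was satisfied

Step 1: 11 days after March 1, 2009 (when the violation is discovered) is March 12, 2009; completed March 4, 2009, before the deadline.
Step 2: 15 days after March 4, 2009 (when the written notice is served) is March 19, 2009; March 18, 2009 is within that limit.
Step 3: the earliest permitted date is 7 days after April 18, 2009 (end of the 31-day hold period, which began when the cure demand is delivered on March 18, 2009), i.e. April 25, 2009; April 28, 2009 is on or after that date.
Step 4: the earliest permitted date is 9 days after April 28, 2009 (when the complaint is filed), i.e. May 7, 2009; June 3, 2009 is on or after that date.
Step 5: the window is 10–55 days after April 28, 2009 (when the complaint is filed), so May 8, 2009 through June 22, 2009; June 16, 2009 falls inside that range.
Step 6: the window is 16–28 days after July 3, 2009 (end of the 17-day hold period, which began when a hearing date is requested on June 16, 2009), so July 19, 2009 through July 31, 2009; done July 20, 2009, which is between those dates.
Step 7: the earliest permitted date is 30 days after July 25, 2009 (end of the 5-day review period, which began when the proposed findings are lodged on July 20, 2009), i.e. August 24, 2009; September 8, 2009 is on or after that date.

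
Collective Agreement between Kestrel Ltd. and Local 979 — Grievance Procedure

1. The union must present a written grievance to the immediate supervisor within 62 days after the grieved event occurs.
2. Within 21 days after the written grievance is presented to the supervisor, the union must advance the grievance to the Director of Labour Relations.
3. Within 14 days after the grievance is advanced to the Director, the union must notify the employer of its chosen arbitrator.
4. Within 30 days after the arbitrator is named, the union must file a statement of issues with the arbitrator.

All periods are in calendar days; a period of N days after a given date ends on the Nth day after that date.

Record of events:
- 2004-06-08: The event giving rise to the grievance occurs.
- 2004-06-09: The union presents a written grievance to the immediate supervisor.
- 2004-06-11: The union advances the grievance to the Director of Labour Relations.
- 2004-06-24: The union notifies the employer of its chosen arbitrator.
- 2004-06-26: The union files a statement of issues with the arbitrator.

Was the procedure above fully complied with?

Yes

Step 1 — counting 62 days from 2004-06-08 (when the grieved event occurs) gives a deadline of 2004-08-09; completed 2004-06-09, before the deadline.
Step 2 — counting 21 days from 2004-06-09 (when the written grievance is presented to the supervisor) gives a deadline of 2004-06-30; 2004-06-11 is within that limit.
Step 3 — counting 14 days from 2004-06-11 (when the grievance is advanced to the Director) gives a deadline of 2004-06-25; completed 2004-06-24, before the deadline.
Step 4 — counting 30 days from 2004-06-24 (when the arbitrator is named) gives a deadline of 2004-07-24; done 2004-06-26 — timely.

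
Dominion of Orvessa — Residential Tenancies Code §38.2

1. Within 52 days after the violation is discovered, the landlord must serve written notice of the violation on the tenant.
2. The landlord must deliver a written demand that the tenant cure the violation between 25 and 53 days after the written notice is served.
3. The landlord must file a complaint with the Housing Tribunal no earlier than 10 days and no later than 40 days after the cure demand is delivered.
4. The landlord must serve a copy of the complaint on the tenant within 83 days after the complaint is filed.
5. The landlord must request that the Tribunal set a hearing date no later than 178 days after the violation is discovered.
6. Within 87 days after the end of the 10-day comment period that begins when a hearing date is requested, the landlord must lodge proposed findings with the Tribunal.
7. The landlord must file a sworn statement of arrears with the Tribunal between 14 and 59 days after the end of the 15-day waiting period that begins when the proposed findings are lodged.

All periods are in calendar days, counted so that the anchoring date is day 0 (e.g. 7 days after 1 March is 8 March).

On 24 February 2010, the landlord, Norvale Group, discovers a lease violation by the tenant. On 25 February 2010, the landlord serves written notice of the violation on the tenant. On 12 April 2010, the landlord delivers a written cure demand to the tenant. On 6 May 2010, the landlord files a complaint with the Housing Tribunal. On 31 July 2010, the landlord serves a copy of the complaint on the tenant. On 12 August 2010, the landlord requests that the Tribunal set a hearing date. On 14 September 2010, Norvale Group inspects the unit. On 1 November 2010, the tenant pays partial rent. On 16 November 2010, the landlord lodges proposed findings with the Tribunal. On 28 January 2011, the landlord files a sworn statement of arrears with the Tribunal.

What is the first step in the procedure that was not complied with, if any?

(1) due by 24 February 2010 + 52 days = 17 April 2010; done 25 February 2010 — timely.
(2) the permitted window runs from 25 February 2010 + 25 = 22 March 2010 to 25 February 2010 + 53 = 19 April 2010; done 12 April 2010, which is between those dates.
(3) the permitted window runs from 12 April 2010 + 10 = 22 April 2010 to 12 April 2010 + 40 = 22 May 2010; done 6 May 2010 — within the window.
(4) due by 6 May 2010 + 83 days = 28 July 2010; 31 July 2010 misses that deadline by 3 days.

Step 4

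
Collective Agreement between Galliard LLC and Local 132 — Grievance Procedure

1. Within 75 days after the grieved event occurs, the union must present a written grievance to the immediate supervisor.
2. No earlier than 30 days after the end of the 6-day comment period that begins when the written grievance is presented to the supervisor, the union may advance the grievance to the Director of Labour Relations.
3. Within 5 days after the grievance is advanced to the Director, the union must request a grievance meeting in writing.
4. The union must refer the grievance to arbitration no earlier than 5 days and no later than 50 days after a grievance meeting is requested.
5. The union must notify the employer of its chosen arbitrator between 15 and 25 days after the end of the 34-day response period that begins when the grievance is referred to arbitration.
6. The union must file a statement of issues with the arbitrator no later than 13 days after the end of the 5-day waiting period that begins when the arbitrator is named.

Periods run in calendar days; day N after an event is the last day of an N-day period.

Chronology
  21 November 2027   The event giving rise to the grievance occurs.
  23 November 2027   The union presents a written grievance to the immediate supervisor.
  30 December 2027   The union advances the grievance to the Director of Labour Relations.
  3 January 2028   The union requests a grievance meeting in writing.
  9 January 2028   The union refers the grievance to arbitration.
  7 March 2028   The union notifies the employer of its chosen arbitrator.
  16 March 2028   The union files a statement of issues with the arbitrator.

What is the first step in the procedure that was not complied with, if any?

Step 1 — counting 75 days from 21 November 2027 (when the grieved event occurs) gives a deadline of 4 February 2028; completed 23 November 2027, before the deadline.
Step 2 — must wait 30 days from 29 November 2027 (end of the 6-day comment period, which began when the written grievance is presented to the supervisor on 23 November 2027), so not before 29 December 2027; 30 December 2027 is on or after that date.
Step 3 — counting 5 days from 30 December 2027 (when the grievance is advanced to the Director) gives a deadline of 4 January 2028; 3 January 2028 is within that limit.
Step 4 — 5 and 50 days from 3 January 2028 (when a grievance meeting is requested) are 8 January 2028 and 22 February 2028 respectively; done 9 January 2028 — within the window.
Step 5 — 15 and 25 days from 12 February 2028 (end of the 34-day response period, which began when the grievance is referred to arbitration on 9 January 2028) are 27 February 2028 and 8 March 2028 respectively; done 7 March 2028 — within the window.
Step 6 — counting 13 days from 12 March 2028 (end of the 5-day waiting period, which began when the arbitrator is named on 7 March 2028) gives a deadline of 25 March 2028; 16 March 2028 is within that limit.

None — every step was satisfied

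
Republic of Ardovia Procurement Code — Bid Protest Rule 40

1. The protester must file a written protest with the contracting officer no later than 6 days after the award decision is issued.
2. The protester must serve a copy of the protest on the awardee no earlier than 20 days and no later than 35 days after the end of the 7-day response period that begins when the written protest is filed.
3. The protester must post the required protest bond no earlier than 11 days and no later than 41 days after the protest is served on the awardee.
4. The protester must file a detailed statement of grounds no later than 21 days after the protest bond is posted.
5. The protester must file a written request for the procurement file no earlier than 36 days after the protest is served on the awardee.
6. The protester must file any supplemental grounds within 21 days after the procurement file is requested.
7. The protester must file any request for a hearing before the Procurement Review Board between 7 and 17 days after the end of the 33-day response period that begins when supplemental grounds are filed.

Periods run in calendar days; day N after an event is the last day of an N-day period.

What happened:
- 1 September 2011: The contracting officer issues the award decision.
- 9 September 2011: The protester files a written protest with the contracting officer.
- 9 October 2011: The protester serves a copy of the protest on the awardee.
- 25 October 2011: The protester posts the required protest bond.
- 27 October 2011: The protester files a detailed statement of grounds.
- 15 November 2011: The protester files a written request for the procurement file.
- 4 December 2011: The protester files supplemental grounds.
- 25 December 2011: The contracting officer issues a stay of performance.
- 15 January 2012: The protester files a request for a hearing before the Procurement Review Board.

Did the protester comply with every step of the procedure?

No

Step 1: 6 days after 1 September 2011 (when the award decision is issued) is 7 September 2011; 9 September 2011 misses that deadline by 2 days.
No need to go further; step 1 was not satisfied.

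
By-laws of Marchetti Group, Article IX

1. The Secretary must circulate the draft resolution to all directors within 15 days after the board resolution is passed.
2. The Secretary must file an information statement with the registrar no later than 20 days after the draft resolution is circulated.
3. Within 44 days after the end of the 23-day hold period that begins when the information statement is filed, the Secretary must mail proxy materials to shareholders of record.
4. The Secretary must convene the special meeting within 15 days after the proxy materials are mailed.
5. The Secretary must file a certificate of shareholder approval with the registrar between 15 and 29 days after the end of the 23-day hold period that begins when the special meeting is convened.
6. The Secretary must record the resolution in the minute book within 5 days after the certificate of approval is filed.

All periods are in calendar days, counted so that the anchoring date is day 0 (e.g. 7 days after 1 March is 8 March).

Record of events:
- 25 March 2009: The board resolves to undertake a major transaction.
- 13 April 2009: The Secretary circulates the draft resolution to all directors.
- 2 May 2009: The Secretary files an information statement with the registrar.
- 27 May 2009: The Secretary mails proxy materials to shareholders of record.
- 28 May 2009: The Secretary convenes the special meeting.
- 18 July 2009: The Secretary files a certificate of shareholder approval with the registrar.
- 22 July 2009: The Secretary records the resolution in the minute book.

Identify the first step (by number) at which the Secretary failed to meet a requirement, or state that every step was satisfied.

Step 1: 15 days after 25 March 2009 (when the board resolution is passed) is 9 April 2009; not done until 13 April 2009, 4 days after the deadline.
The analysis stops there.

Step 1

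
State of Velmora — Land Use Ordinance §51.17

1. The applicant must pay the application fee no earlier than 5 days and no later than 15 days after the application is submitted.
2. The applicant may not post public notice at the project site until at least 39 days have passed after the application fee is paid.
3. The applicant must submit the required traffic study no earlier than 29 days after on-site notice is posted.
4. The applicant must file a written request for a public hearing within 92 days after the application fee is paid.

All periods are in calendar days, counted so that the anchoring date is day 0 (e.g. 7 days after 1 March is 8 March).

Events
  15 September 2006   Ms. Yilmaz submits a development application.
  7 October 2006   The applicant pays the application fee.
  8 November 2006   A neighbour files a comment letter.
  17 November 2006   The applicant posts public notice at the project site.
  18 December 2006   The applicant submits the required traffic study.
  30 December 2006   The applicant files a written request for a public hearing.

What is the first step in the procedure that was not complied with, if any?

Step 1

Step 1: the window is 5–15 days after 15 September 2006 (when the application is submitted), so 20 September 2006 through 30 September 2006; 7 October 2006 is 7 days past the end of the window.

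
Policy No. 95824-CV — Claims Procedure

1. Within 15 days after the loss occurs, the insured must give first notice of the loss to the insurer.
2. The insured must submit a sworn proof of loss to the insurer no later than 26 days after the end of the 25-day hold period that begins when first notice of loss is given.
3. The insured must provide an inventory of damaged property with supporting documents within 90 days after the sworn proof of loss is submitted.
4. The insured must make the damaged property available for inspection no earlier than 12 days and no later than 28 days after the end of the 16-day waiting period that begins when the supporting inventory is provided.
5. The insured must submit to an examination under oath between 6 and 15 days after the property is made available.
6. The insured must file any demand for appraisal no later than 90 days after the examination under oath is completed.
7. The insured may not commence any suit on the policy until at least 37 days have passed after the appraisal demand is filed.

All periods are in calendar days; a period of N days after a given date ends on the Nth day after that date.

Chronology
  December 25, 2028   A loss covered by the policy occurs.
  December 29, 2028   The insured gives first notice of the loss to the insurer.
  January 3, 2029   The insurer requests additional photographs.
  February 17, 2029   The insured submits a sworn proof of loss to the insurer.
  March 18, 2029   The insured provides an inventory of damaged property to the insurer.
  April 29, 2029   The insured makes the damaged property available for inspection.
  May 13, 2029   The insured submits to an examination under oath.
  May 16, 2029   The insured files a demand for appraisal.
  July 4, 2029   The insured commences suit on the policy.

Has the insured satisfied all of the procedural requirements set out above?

(1) due by December 25, 2028 + 15 days = January 9, 2029; December 29, 2028 is within that limit.
(2) due by January 23, 2029 + 26 days = February 18, 2029; February 17, 2029 is within that limit.
(3) due by February 17, 2029 + 90 days = May 18, 2029; completed March 18, 2029, before the deadline.
(4) the permitted window runs from April 3, 2029 + 12 = April 15, 2029 to April 3, 2029 + 28 = May 1, 2029; done April 29, 2029 — within the window.
(5) the permitted window runs from April 29, 2029 + 6 = May 5, 2029 to April 29, 2029 + 15 = May 14, 2029; done May 13, 2029 — within the window.
(6) due by May 13, 2029 + 90 days = August 11, 2029; May 16, 2029 is within that limit.
(7) permitted from May 16, 2029 + 37 days = June 22, 2029 onward; done July 4, 2029 — permitted.

Yes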